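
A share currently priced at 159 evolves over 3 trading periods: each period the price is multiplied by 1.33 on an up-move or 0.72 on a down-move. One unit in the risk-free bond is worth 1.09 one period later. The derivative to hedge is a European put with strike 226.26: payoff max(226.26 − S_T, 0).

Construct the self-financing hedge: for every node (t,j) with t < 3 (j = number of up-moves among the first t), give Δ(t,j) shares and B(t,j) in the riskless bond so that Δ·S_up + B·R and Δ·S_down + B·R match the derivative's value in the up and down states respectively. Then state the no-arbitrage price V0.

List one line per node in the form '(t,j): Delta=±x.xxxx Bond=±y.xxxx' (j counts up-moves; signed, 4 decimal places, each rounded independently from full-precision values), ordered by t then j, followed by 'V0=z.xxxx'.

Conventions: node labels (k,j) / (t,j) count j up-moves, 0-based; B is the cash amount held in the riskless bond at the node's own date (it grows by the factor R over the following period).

Under the risk-neutral measure, an up-move has probability p* = (R−d)/(u−d) = 0.6066 and values discount at R = 1.09.
At maturity the claim pays: V(3,0)=166.9136, V(3,1)=116.6340, V(3,2)=23.7563, V(3,3)=0.0000
Node (2,0) S=82.4256: V=(p*·116.6340+(1−p*)·166.9136)/1.09=125.1524; Δ=(116.6340−166.9136)/(109.6260−59.3464)=-1.0000; B=V−Δ·S=207.5780
Node (2,1) S=152.2584: V=(p*·23.7563+(1−p*)·116.6340)/1.09=55.3196; Δ=(23.7563−116.6340)/(202.5037−109.6260)=-1.0000; B=V−Δ·S=207.5780
Node (2,2) S=281.2551: V=(p*·0.0000+(1−p*)·23.7563)/1.09=8.5750; Δ=(0.0000−23.7563)/(374.0693−202.5037)=-0.1385; B=V−Δ·S=47.5198
Node (1,0) S=114.4800: V=(p*·55.3196+(1−p*)·125.1524)/1.09=75.9585; Δ=(55.3196−125.1524)/(152.2584−82.4256)=-1.0000; B=V−Δ·S=190.4385
Node (1,1) S=211.4700: V=(p*·8.5750+(1−p*)·55.3196)/1.09=24.7397; Δ=(8.5750−55.3196)/(281.2551−152.2584)=-0.3624; B=V−Δ·S=101.3702
Node (0,0) S=159.0000: V=(p*·24.7397+(1−p*)·75.9585)/1.09=41.1848; Δ=(24.7397−75.9585)/(211.4700−114.4800)=-0.5281; B=V−Δ·S=125.1500
Sanity check at the root: Δ(0,0)·S0 + B(0,0) reproduces V0 = 41.1848.

(0,0): Delta=-0.5281 Bond=125.1500
(1,0): Delta=-1.0000 Bond=190.4385
(1,1): Delta=-0.3624 Bond=101.3702
(2,0): Delta=-1.0000 Bond=207.5780
(2,1): Delta=-1.0000 Bond=207.5780
(2,2): Delta=-0.1385 Bond=47.5198
V0=41.1848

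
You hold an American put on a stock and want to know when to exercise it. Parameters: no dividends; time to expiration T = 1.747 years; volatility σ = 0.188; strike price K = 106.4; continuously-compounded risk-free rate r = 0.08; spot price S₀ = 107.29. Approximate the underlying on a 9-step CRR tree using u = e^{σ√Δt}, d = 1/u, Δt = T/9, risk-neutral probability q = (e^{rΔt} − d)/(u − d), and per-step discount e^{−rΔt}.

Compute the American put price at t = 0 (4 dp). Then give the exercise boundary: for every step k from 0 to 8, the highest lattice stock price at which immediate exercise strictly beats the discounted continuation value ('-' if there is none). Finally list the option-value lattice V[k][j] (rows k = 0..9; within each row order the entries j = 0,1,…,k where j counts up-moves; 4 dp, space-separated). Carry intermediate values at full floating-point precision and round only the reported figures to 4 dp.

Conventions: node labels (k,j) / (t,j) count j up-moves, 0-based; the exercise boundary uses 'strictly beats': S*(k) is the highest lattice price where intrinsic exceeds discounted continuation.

Δt=0.19411, u=1.08636, d=0.92051, q=0.57367, disc=e^(-rΔt)=0.98459
k=9 terminal: V=max(K-S,0) → 55.4893 46.3167 35.4915 22.7160 7.6387 0.0000 0.0000 0.0000 0.0000 0.0000
k=8: j=0 S=55.3072 intr=51.0928 cont=49.4533 V=51.0928[EX]; j=1 S=65.2718 intr=41.1282 cont=39.4886 V=41.1282[EX]; j=2 S=77.0318 intr=29.3682 cont=27.7286 V=29.3682[EX]; j=3 S=90.9107 intr=15.4893 cont=13.8498 V=15.4893[EX]; j=4 S=107.2900 intr=0.0000 cont=3.2064 V=3.2064[hold]; j=5 S=126.6204 intr=0.0000 cont=0.0000 V=0.0000[hold]; j=6 S=149.4336 intr=0.0000 cont=0.0000 V=0.0000[hold]; j=7 S=176.3570 intr=0.0000 cont=0.0000 V=0.0000[hold]; j=8 S=208.1311 intr=0.0000 cont=0.0000 V=0.0000[hold]  S*(8)=90.9107
k=7: j=0 S=60.0833 intr=46.3167 cont=44.6772 V=46.3167[EX]; j=1 S=70.9085 intr=35.4915 cont=33.8520 V=35.4915[EX]; j=2 S=83.6840 intr=22.7160 cont=21.0765 V=22.7160[EX]; j=3 S=98.7613 intr=7.6387 cont=8.3129 V=8.3129[hold]; j=4 S=116.5552 intr=0.0000 cont=1.3459 V=1.3459[hold]; j=5 S=137.5549 intr=0.0000 cont=0.0000 V=0.0000[hold]; j=6 S=162.3381 intr=0.0000 cont=0.0000 V=0.0000[hold]; j=7 S=191.5865 intr=0.0000 cont=0.0000 V=0.0000[hold]  S*(7)=83.6840
k=6: j=0 S=65.2718 intr=41.1282 cont=39.4886 V=41.1282[EX]; j=1 S=77.0318 intr=29.3682 cont=27.7286 V=29.3682[EX]; j=2 S=90.9107 intr=15.4893 cont=14.2307 V=15.4893[EX]; j=3 S=107.2900 intr=0.0000 cont=4.2497 V=4.2497[hold]; j=4 S=126.6204 intr=0.0000 cont=0.5650 V=0.5650[hold]; j=5 S=149.4336 intr=0.0000 cont=0.0000 V=0.0000[hold]; j=6 S=176.3570 intr=0.0000 cont=0.0000 V=0.0000[hold]  S*(6)=90.9107
k=5: j=0 S=70.9085 intr=35.4915 cont=33.8520 V=35.4915[EX]; j=1 S=83.6840 intr=22.7160 cont=21.0765 V=22.7160[EX]; j=2 S=98.7613 intr=7.6387 cont=8.9022 V=8.9022[hold]; j=3 S=116.5552 intr=0.0000 cont=2.1030 V=2.1030[hold]; j=4 S=137.5549 intr=0.0000 cont=0.2372 V=0.2372[hold]; j=5 S=162.3381 intr=0.0000 cont=0.0000 V=0.0000[hold]  S*(5)=83.6840
k=4: j=0 S=77.0318 intr=29.3682 cont=27.7286 V=29.3682[EX]; j=1 S=90.9107 intr=15.4893 cont=14.5635 V=15.4893[EX]; j=2 S=107.2900 intr=0.0000 cont=4.9246 V=4.9246[hold]; j=3 S=126.6204 intr=0.0000 cont=1.0167 V=1.0167[hold]; j=4 S=149.4336 intr=0.0000 cont=0.0995 V=0.0995[hold]  S*(4)=90.9107
k=3: j=0 S=83.6840 intr=22.7160 cont=21.0765 V=22.7160[EX]; j=1 S=98.7613 intr=7.6387 cont=9.2834 V=9.2834[hold]; j=2 S=116.5552 intr=0.0000 cont=2.6414 V=2.6414[hold]; j=3 S=137.5549 intr=0.0000 cont=0.4830 V=0.4830[hold]  S*(3)=83.6840
k=2: j=0 S=90.9107 intr=15.4893 cont=14.7788 V=15.4893[EX]; j=1 S=107.2900 intr=0.0000 cont=5.3888 V=5.3888[hold]; j=2 S=126.6204 intr=0.0000 cont=1.3816 V=1.3816[hold]  S*(2)=90.9107
k=1: j=0 S=98.7613 intr=7.6387 cont=9.5456 V=9.5456[hold]; j=1 S=116.5552 intr=0.0000 cont=3.0424 V=3.0424[hold]  S*(1)=-
k=0: j=0 S=107.2900 intr=0.0000 cont=5.7253 V=5.7253[hold]  S*(0)=-

price = 5.7253
boundary = - - 90.9107 83.6840 90.9107 83.6840 90.9107 83.6840 90.9107
tree:
5.7253
9.5456 3.0424
15.4893 5.3888 1.3816
22.7160 9.2834 2.6414 0.4830
29.3682 15.4893 4.9246 1.0167 0.0995
35.4915 22.7160 8.9022 2.1030 0.2372 0.0000
41.1282 29.3682 15.4893 4.2497 0.5650 0.0000 0.0000
46.3167 35.4915 22.7160 8.3129 1.3459 0.0000 0.0000 0.0000
51.0928 41.1282 29.3682 15.4893 3.2064 0.0000 0.0000 0.0000 0.0000
55.4893 46.3167 35.4915 22.7160 7.6387 0.0000 0.0000 0.0000 0.0000 0.0000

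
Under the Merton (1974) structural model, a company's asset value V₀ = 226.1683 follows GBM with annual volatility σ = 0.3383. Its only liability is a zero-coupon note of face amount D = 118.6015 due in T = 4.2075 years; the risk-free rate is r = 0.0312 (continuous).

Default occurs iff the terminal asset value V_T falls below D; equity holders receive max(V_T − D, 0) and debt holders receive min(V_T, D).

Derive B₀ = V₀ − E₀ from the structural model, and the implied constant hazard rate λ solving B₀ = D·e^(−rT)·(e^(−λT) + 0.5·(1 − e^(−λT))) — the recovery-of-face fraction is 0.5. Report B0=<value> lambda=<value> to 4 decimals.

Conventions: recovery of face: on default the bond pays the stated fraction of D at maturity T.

Equity is a call on the firm's assets struck at D = 118.6015:
d₁ = [ln(V₀/D) + (r + σ²/2)T] / (σ√T)
   = [ln(226.1683/118.6015) + (0.0312 + 0.5·0.3383²)·4.2075] / (0.3383·√4.2075)
   = [0.645510 + 0.372042] / 0.693927 = 1.466366
d₂ = d₁ − σ√T = 1.466366 − 0.693927 = 0.772439
N(d₁) = 0.928726,  N(d₂) = 0.780073,  e^(−rT) = 0.876977
E₀ = V₀·N(d₁) − D·e^(−rT)·N(d₂)
   = 226.1683·0.928726 − 118.6015·0.876977·0.780073 = 128.912301
B₀ = V₀ − E₀ = 226.1683 − 128.912301 = 97.255999
e^(−λT) = (B₀·e^(rT)/D − 0.5)/(1 − 0.5) = (97.2560·1.140280/118.6015 − 0.5)/0.5 = 0.87011275
λ = −ln(0.87011275)/4.2075 = 0.033068

B0=97.2560 lambda=0.0331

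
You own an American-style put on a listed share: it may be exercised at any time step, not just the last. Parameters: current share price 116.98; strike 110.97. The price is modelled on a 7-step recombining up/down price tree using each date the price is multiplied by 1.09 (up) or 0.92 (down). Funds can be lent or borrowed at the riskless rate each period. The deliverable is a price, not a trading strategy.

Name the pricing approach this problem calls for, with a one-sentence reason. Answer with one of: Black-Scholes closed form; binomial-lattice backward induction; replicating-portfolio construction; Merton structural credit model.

Key observation: the exercise right at every one of the 7 steps is what matters: each node needs max(110.97 − S, continuation), which only the stepwise tree valuation starting from spot 116.98 delivers.

framework: binomial-lattice backward induction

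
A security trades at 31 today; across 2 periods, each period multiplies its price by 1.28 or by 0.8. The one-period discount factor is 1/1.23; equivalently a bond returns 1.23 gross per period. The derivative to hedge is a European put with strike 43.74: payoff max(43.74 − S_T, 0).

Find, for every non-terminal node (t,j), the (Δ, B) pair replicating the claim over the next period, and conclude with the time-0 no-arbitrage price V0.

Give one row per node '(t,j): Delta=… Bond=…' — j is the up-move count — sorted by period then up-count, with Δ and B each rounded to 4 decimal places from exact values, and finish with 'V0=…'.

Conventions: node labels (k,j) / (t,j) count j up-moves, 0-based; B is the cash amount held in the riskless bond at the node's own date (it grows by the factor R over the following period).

The replicating-portfolio and risk-neutral prices coincide; use p* = (1.23−0.8)/(1.28−0.8) = 0.8958 for the latter.
Expiry values: V(2,0)=23.9000, V(2,1)=11.9960, V(2,2)=0.0000
(1,0): S=24.8000. Δ = (V_up−V_dn)/(S_up−S_dn) = (11.9960−23.9000)/(31.7440−19.8400) = -1.0000. V = [p*·11.9960 + (1−p*)·23.9000]/1.23 = 10.7610. B = V − Δ·S = 35.5610.
(1,1): S=39.6800. Δ = (V_up−V_dn)/(S_up−S_dn) = (0.0000−11.9960)/(50.7904−31.7440) = -0.6298. V = [p*·0.0000 + (1−p*)·11.9960]/1.23 = 1.0159. B = V − Δ·S = 26.0076.
(0,0): S=31.0000. Δ = (V_up−V_dn)/(S_up−S_dn) = (1.0159−10.7610)/(39.6800−24.8000) = -0.6549. V = [p*·1.0159 + (1−p*)·10.7610]/1.23 = 1.6512. B = V − Δ·S = 21.9534.
Check: Δ(0,0)·S0 + B(0,0) = 1.6512 = V0.

(0,0): Delta=-0.6549 Bond=21.9534
(1,0): Delta=-1.0000 Bond=35.5610
(1,1): Delta=-0.6298 Bond=26.0076
V0=1.6512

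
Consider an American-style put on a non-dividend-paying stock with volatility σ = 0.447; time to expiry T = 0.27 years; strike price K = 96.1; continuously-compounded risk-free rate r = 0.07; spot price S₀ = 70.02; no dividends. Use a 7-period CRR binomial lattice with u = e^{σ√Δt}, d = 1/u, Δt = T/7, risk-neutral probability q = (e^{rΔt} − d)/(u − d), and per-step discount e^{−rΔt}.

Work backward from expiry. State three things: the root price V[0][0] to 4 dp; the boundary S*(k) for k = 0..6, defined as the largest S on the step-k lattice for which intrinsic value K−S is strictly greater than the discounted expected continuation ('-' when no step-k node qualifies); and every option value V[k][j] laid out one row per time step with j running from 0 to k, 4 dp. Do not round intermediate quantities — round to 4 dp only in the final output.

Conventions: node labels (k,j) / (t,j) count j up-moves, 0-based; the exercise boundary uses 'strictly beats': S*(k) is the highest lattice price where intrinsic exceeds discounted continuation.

params: Δt=0.03857 u=1.09176 d=0.91595 q=0.49345 e^(-rΔt)=0.99730
t_7 payoffs: 58.2263 50.9570 42.2925 31.9649 19.6551 4.9827 0.0000 0.0000
t_6: node(6,0) S=41.3489 payoff=54.7511 vs cont=54.4919 → 54.7511 [stop]  node(6,1) S=49.2852 payoff=46.8148 vs cont=46.5556 → 46.8148 [stop]  node(6,2) S=58.7448 payoff=37.3552 vs cont=37.0961 → 37.3552 [stop]  node(6,3) S=70.0200 payoff=26.0800 vs cont=25.8209 → 26.0800 [stop]  node(6,4) S=83.4593 payoff=12.6407 vs cont=12.3816 → 12.6407 [stop]  node(6,5) S=99.4781 payoff=0.0000 vs cont=2.5172 → 2.5172 [wait]  node(6,6) S=118.5714 payoff=0.0000 vs cont=0.0000 → 0.0000 [wait]  ⇒ S*(6)=83.4593
t_5: node(5,0) S=45.1430 payoff=50.9570 vs cont=50.6979 → 50.9570 [stop]  node(5,1) S=53.8075 payoff=42.2925 vs cont=42.0333 → 42.2925 [stop]  node(5,2) S=64.1351 payoff=31.9649 vs cont=31.7058 → 31.9649 [stop]  node(5,3) S=76.4449 payoff=19.6551 vs cont=19.3960 → 19.6551 [stop]  node(5,4) S=91.1173 payoff=4.9827 vs cont=7.6247 → 7.6247 [wait]  node(5,5) S=108.6060 payoff=0.0000 vs cont=1.2717 → 1.2717 [wait]  ⇒ S*(5)=76.4449
t_4: node(4,0) S=49.2852 payoff=46.8148 vs cont=46.5556 → 46.8148 [stop]  node(4,1) S=58.7448 payoff=37.3552 vs cont=37.0961 → 37.3552 [stop]  node(4,2) S=70.0200 payoff=26.0800 vs cont=25.8209 → 26.0800 [stop]  node(4,3) S=83.4593 payoff=12.6407 vs cont=13.6818 → 13.6818 [wait]  node(4,4) S=99.4781 payoff=0.0000 vs cont=4.4777 → 4.4777 [wait]  ⇒ S*(4)=70.0200
t_3: node(3,0) S=53.8075 payoff=42.2925 vs cont=42.0333 → 42.2925 [stop]  node(3,1) S=64.1351 payoff=31.9649 vs cont=31.7058 → 31.9649 [stop]  node(3,2) S=76.4449 payoff=19.6551 vs cont=19.9083 → 19.9083 [wait]  node(3,3) S=91.1173 payoff=4.9827 vs cont=9.1154 → 9.1154 [wait]  ⇒ S*(3)=64.1351
t_2: node(2,0) S=58.7448 payoff=37.3552 vs cont=37.0961 → 37.3552 [stop]  node(2,1) S=70.0200 payoff=26.0800 vs cont=25.9455 → 26.0800 [stop]  node(2,2) S=83.4593 payoff=12.6407 vs cont=14.5433 → 14.5433 [wait]  ⇒ S*(2)=70.0200
t_1: node(1,0) S=64.1351 payoff=31.9649 vs cont=31.7058 → 31.9649 [stop]  node(1,1) S=76.4449 payoff=19.6551 vs cont=20.3323 → 20.3323 [wait]  ⇒ S*(1)=64.1351
t_0: node(0,0) S=70.0200 payoff=26.0800 vs cont=26.1541 → 26.1541 [wait]  ⇒ S*(0)=-

price = 26.1541
boundary = - 64.1351 70.0200 64.1351 70.0200 76.4449 83.4593
tree:
26.1541
31.9649 20.3323
37.3552 26.0800 14.5433
42.2925 31.9649 19.9083 9.1154
46.8148 37.3552 26.0800 13.6818 4.4777
50.9570 42.2925 31.9649 19.6551 7.6247 1.2717
54.7511 46.8148 37.3552 26.0800 12.6407 2.5172 0.0000
58.2263 50.9570 42.2925 31.9649 19.6551 4.9827 0.0000 0.0000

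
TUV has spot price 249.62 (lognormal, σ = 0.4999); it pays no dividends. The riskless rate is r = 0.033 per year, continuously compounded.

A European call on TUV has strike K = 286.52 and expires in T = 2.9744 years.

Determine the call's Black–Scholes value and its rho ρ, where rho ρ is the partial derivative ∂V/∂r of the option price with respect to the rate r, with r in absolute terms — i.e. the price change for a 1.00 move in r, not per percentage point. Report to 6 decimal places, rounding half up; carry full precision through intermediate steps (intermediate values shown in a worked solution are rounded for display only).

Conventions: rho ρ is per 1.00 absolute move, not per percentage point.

σ√T = 0.4999·√2.9744 = 0.862150
d₁ = (ln(S/K) + (r+σ²/2)T) / (σ√T) = (ln(249.62/286.52) + (0.033+0.4999²/2)·2.9744) / 0.862150 = (-0.137869 + 0.469806) / 0.862150 = 0.385012
d₂ = d₁ − σ√T = 0.385012 − 0.862150 = -0.477138
e^{−rT} = 0.906508
N(d₁) = 0.649886,  N(d₂) = 0.316632
Call price V = S·N(d₁) − K·e^{−rT}·N(d₂) = 162.224459 − 82.239658 = 79.984801
ρ = K·T·e^{−rT}·N(d₂) = 244.613640

price = 79.984801
ρ = 244.613640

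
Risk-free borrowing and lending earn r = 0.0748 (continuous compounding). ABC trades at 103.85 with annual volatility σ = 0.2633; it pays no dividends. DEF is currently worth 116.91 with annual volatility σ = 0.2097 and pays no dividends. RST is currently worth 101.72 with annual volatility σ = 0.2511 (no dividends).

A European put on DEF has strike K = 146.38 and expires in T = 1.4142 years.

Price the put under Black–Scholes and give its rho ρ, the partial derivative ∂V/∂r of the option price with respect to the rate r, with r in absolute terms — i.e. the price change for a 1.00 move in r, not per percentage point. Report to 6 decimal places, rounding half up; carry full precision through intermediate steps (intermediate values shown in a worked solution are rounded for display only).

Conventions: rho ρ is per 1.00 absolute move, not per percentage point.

σ√T = 0.2097·√1.4142 = 0.249376
d₁ = (ln(S/K) + (r+σ²/2)T) / (σ√T) = (ln(116.91/146.38) + (0.0748+0.2097²/2)·1.4142) / 0.249376 = (-0.224802 + 0.136876) / 0.249376 = -0.352582
d₂ = d₁ − σ√T = -0.352582 − 0.249376 = -0.601958
e^{−rT} = 0.899621
N(−d₁) = 0.637799,  N(−d₂) = 0.726399
Put price V = K·e^{−rT}·N(−d₂) − S·N(−d₁) = 95.656890 − 74.565092 = 21.091798
ρ = −K·T·e^{−rT}·N(−d₂) = -135.277974

price = 21.091798
ρ = -135.277974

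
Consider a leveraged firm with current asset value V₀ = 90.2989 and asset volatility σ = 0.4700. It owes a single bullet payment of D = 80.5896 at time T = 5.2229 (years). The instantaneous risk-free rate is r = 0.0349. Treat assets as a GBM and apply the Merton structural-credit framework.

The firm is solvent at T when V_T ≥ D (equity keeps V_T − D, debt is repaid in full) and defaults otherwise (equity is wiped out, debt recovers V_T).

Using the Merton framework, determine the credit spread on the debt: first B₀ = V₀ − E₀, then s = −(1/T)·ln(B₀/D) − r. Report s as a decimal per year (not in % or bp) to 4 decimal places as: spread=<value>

spread=0.0747

Equity is a call on the firm's assets struck at D = 80.5896:
d₁ = [ln(V₀/D) + (r + σ²/2)T] / (σ√T)
   = [ln(90.2989/80.5896) + (0.0349 + 0.5·0.4700²)·5.2229] / (0.4700·√5.2229)
   = [0.113756 + 0.759149] / 1.074122 = 0.812667
d₂ = d₁ − σ√T = 0.812667 − 1.074122 = -0.261455
N(d₁) = 0.791796,  N(d₂) = 0.396871,  e^(−rT) = 0.833369
E₀ = V₀·N(d₁) − D·e^(−rT)·N(d₂)
   = 90.2989·0.791796 − 80.5896·0.833369·0.396871 = 44.844089
B₀ = V₀ − E₀ = 90.2989 − 44.844089 = 45.454811
spread = −(1/T)·ln(B₀/D) − r = −(1/5.2229)·ln(45.454811/80.5896) − 0.0349 = 0.07474233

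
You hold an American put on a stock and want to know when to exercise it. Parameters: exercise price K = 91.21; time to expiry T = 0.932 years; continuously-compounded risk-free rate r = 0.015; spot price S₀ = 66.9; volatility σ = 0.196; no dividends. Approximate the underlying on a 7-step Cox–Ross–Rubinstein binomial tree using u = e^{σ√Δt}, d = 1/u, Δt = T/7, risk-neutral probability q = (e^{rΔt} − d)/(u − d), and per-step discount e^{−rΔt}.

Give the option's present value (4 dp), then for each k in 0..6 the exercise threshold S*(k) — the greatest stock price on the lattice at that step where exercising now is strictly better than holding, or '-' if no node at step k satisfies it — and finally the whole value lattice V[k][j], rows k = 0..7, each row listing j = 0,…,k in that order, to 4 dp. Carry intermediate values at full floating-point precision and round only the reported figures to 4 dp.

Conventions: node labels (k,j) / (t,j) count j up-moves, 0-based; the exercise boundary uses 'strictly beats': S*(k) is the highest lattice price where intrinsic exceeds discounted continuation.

price = 24.3100
boundary = 66.9000 62.2825 66.9000 71.8598 66.9000 71.8598 77.1873
tree:
24.3100
28.9275 19.4824
33.2262 24.3100 14.6572
37.2283 28.9275 19.3502 9.9493
40.9541 33.2262 24.3100 14.2460 5.6251
44.4228 37.2283 28.9275 19.3502 9.1187 2.0992
47.6521 40.9541 33.2262 24.3100 14.0227 4.1742 0.0000
50.6585 44.4228 37.2283 28.9275 19.3502 8.3002 0.0000 0.0000

Δt=0.13314, u=1.07414, d=0.93098, q=0.49609, disc=e^(-rΔt)=0.99800
k=7 terminal: V=max(K-S,0) → 50.6585 44.4228 37.2283 28.9275 19.3502 8.3002 0.0000 0.0000
k=6: j=0 S=43.5579 intr=47.6521 cont=47.4701 V=47.6521[EX]; j=1 S=50.2559 intr=40.9541 cont=40.7722 V=40.9541[EX]; j=2 S=57.9838 intr=33.2262 cont=33.0443 V=33.2262[EX]; j=3 S=66.9000 intr=24.3100 cont=24.1280 V=24.3100[EX]; j=4 S=77.1873 intr=14.0227 cont=13.8407 V=14.0227[EX]; j=5 S=89.0565 intr=2.1535 cont=4.1742 V=4.1742[hold]; j=6 S=102.7508 intr=0.0000 cont=0.0000 V=0.0000[hold]  S*(6)=77.1873
k=5: j=0 S=46.7872 intr=44.4228 cont=44.2408 V=44.4228[EX]; j=1 S=53.9817 intr=37.2283 cont=37.0463 V=37.2283[EX]; j=2 S=62.2825 intr=28.9275 cont=28.7455 V=28.9275[EX]; j=3 S=71.8598 intr=19.3502 cont=19.1682 V=19.3502[EX]; j=4 S=82.9098 intr=8.3002 cont=9.1187 V=9.1187[hold]; j=5 S=95.6589 intr=0.0000 cont=2.0992 V=2.0992[hold]  S*(5)=71.8598
k=4: j=0 S=50.2559 intr=40.9541 cont=40.7722 V=40.9541[EX]; j=1 S=57.9838 intr=33.2262 cont=33.0443 V=33.2262[EX]; j=2 S=66.9000 intr=24.3100 cont=24.1280 V=24.3100[EX]; j=3 S=77.1873 intr=14.0227 cont=14.2460 V=14.2460[hold]; j=4 S=89.0565 intr=2.1535 cont=5.6251 V=5.6251[hold]  S*(4)=66.9000
k=3: j=0 S=53.9817 intr=37.2283 cont=37.0463 V=37.2283[EX]; j=1 S=62.2825 intr=28.9275 cont=28.7455 V=28.9275[EX]; j=2 S=71.8598 intr=19.3502 cont=19.2788 V=19.3502[EX]; j=3 S=82.9098 intr=8.3002 cont=9.9493 V=9.9493[hold]  S*(3)=71.8598
k=2: j=0 S=57.9838 intr=33.2262 cont=33.0443 V=33.2262[EX]; j=1 S=66.9000 intr=24.3100 cont=24.1280 V=24.3100[EX]; j=2 S=77.1873 intr=14.0227 cont=14.6572 V=14.6572[hold]  S*(2)=66.9000
k=1: j=0 S=62.2825 intr=28.9275 cont=28.7455 V=28.9275[EX]; j=1 S=71.8598 intr=19.3502 cont=19.4824 V=19.4824[hold]  S*(1)=62.2825
k=0: j=0 S=66.9000 intr=24.3100 cont=24.1935 V=24.3100[EX]  S*(0)=66.9000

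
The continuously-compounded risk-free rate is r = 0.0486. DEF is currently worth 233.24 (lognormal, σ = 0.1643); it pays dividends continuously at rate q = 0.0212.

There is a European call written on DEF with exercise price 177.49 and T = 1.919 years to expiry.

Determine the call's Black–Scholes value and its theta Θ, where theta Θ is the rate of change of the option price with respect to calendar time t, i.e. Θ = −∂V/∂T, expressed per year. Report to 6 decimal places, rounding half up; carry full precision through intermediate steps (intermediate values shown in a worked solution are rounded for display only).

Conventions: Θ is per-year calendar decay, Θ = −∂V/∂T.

σ√T = 0.1643·√1.919 = 0.227601
d₁ = (ln(S/K) + (r−q+σ²/2)T) / (σ√T) = (ln(233.24/177.49) + (0.0486−0.0212+0.1643²/2)·1.919) / 0.227601 = (0.273154 + 0.078482) / 0.227601 = 1.544962
d₂ = d₁ − σ√T = 1.544962 − 0.227601 = 1.317360
e^{−rT} = 0.910954
e^{−qT} = 0.960134
N(d₁) = 0.938822,  N(d₂) = 0.906141
Call price V = S·e^{−qT}·N(d₁) − K·e^{−rT}·N(d₂) = 210.241321 − 146.509539 = 63.731782
φ(d₁) = (1/√(2π))·e^{−d₁²/2} = 0.120948
Θ = −S·e^{−qT}·φ(d₁)·σ/(2√T) + q·S·e^{−qT}·N(d₁) − r·K·e^{−rT}·N(d₂) = −1.606219 + 4.457116 − 7.120364 = -4.269467

price = 63.731782
Θ = -4.269467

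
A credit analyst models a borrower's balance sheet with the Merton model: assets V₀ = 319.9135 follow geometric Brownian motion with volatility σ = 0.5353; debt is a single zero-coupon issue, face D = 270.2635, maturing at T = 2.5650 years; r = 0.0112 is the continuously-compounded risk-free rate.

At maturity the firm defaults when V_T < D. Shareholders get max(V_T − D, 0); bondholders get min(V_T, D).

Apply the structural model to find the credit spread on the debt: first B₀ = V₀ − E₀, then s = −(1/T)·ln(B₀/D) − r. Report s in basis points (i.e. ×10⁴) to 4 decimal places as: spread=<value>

With assets at 319.9135 and a single debt payment of 270.2635 at 2.5650 years:
d₁ = [ln(V₀/D) + (r + σ²/2)T] / (σ√T)
   = [ln(319.9135/270.2635) + (0.0112 + 0.5·0.5353²)·2.5650] / (0.5353·√2.5650)
   = [0.168653 + 0.396223] / 0.857316 = 0.658890
d₂ = d₁ − σ√T = 0.658890 − 0.857316 = -0.198426
N(d₁) = 0.745017,  N(d₂) = 0.421356,  e^(−rT) = 0.971681
E₀ = V₀·N(d₁) − D·e^(−rT)·N(d₂)
   = 319.9135·0.745017 − 270.2635·0.971681·0.421356 = 127.688731
B₀ = V₀ − E₀ = 319.9135 − 127.688731 = 192.224769
spread = −(1/T)·ln(B₀/D) − r = −(1/2.5650)·ln(192.224769/270.2635) − 0.0112 = 0.12163901
in basis points: 0.12163901 × 10⁴ = 1216.3901 bp

spread=1216.3901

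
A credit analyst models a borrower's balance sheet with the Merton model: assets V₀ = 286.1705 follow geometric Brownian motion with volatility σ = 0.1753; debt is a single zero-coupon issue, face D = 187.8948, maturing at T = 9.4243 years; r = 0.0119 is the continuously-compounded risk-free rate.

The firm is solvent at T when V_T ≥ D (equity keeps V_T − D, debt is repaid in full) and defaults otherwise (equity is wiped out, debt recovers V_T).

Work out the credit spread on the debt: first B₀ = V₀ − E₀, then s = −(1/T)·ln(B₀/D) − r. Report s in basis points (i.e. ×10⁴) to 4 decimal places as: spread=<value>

spread=63.7178

With assets at 286.1705 and a single debt payment of 187.8948 at 9.4243 years:
d₁ = [ln(V₀/D) + (r + σ²/2)T] / (σ√T)
   = [ln(286.1705/187.8948) + (0.0119 + 0.5·0.1753²)·9.4243] / (0.1753·√9.4243)
   = [0.420706 + 0.256954] / 0.538154 = 1.259230
d₂ = d₁ − σ√T = 1.259230 − 0.538154 = 0.721076
N(d₁) = 0.896026,  N(d₂) = 0.764569,  e^(−rT) = 0.893911
E₀ = V₀·N(d₁) − D·e^(−rT)·N(d₂)
   = 286.1705·0.896026 − 187.8948·0.893911·0.764569 = 127.998435
B₀ = V₀ − E₀ = 286.1705 − 127.998435 = 158.172065
spread = −(1/T)·ln(B₀/D) − r = −(1/9.4243)·ln(158.172065/187.8948) − 0.0119 = 0.00637178
in basis points: 0.00637178 × 10⁴ = 63.7178 bp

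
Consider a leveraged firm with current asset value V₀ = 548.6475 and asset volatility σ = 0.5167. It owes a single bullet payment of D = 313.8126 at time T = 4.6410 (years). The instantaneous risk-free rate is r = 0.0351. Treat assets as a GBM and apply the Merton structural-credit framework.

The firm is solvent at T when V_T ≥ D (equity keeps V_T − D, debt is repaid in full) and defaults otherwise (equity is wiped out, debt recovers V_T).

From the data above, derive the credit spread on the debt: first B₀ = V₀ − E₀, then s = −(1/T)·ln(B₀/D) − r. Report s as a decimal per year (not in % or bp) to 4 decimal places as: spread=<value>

spread=0.0559

Apply the equity-as-call identities (strike 313.8126, horizon 4.6410 years):
d₁ = [ln(V₀/D) + (r + σ²/2)T] / (σ√T)
   = [ln(548.6475/313.8126) + (0.0351 + 0.5·0.5167²)·4.6410] / (0.5167·√4.6410)
   = [0.558660 + 0.782424] / 1.113126 = 1.204791
d₂ = d₁ − σ√T = 1.204791 − 1.113126 = 0.091665
N(d₁) = 0.885858,  N(d₂) = 0.536518,  e^(−rT) = 0.849677
E₀ = V₀·N(d₁) − D·e^(−rT)·N(d₂)
   = 548.6475·0.885858 − 313.8126·0.849677·0.536518 = 342.966988
B₀ = V₀ − E₀ = 548.6475 − 342.966988 = 205.680512
spread = −(1/T)·ln(B₀/D) − r = −(1/4.6410)·ln(205.680512/313.8126) − 0.0351 = 0.05593037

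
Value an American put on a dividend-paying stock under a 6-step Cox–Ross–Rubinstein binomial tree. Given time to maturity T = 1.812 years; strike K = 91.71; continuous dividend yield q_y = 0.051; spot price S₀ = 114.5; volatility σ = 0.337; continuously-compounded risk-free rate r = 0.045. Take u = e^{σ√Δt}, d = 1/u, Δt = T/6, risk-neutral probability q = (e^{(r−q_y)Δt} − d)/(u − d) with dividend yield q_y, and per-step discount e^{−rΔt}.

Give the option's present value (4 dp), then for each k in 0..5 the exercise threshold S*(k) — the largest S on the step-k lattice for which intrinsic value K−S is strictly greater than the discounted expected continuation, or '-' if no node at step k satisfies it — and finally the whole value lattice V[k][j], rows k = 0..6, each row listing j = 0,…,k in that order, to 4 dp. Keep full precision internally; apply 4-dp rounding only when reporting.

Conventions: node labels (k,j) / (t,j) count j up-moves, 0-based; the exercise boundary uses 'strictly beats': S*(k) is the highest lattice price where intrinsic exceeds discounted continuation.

price = 9.4331
boundary = - - - - 54.5866 65.6925
tree:
9.4331
13.9078 4.2288
19.9799 6.8794 1.1047
27.7931 10.9996 2.0322 0.0000
37.1234 17.1890 3.7385 0.0000 0.0000
46.3518 26.0175 6.8775 0.0000 0.0000 0.0000
54.0200 37.1234 12.6520 0.0000 0.0000 0.0000 0.0000

params: Δt=0.30200 u=1.20346 d=0.83094 q=0.44897 e^(-rΔt)=0.98650
t_6 payoffs: 54.0200 37.1234 12.6520 0.0000 0.0000 0.0000 0.0000
t_5: node(5,0) S=45.3582 payoff=46.3518 vs cont=45.8071 → 46.3518 [stop]  node(5,1) S=65.6925 payoff=26.0175 vs cont=25.7836 → 26.0175 [stop]  node(5,2) S=95.1427 payoff=0.0000 vs cont=6.8775 → 6.8775 [wait]  node(5,3) S=137.7956 payoff=0.0000 vs cont=0.0000 → 0.0000 [wait]  node(5,4) S=199.5700 payoff=0.0000 vs cont=0.0000 → 0.0000 [wait]  node(5,5) S=289.0381 payoff=0.0000 vs cont=0.0000 → 0.0000 [wait]  ⇒ S*(5)=65.6925
t_4: node(4,0) S=54.5866 payoff=37.1234 vs cont=36.7198 → 37.1234 [stop]  node(4,1) S=79.0580 payoff=12.6520 vs cont=17.1890 → 17.1890 [wait]  node(4,2) S=114.5000 payoff=0.0000 vs cont=3.7385 → 3.7385 [wait]  node(4,3) S=165.8309 payoff=0.0000 vs cont=0.0000 → 0.0000 [wait]  node(4,4) S=240.1736 payoff=0.0000 vs cont=0.0000 → 0.0000 [wait]  ⇒ S*(4)=54.5866
t_3: node(3,0) S=65.6925 payoff=26.0175 vs cont=27.7931 → 27.7931 [wait]  node(3,1) S=95.1427 payoff=0.0000 vs cont=10.9996 → 10.9996 [wait]  node(3,2) S=137.7956 payoff=0.0000 vs cont=2.0322 → 2.0322 [wait]  node(3,3) S=199.5700 payoff=0.0000 vs cont=0.0000 → 0.0000 [wait]  ⇒ S*(3)=-
t_2: node(2,0) S=79.0580 payoff=12.6520 vs cont=19.9799 → 19.9799 [wait]  node(2,1) S=114.5000 payoff=0.0000 vs cont=6.8794 → 6.8794 [wait]  node(2,2) S=165.8309 payoff=0.0000 vs cont=1.1047 → 1.1047 [wait]  ⇒ S*(2)=-
t_1: node(1,0) S=95.1427 payoff=0.0000 vs cont=13.9078 → 13.9078 [wait]  node(1,1) S=137.7956 payoff=0.0000 vs cont=4.2288 → 4.2288 [wait]  ⇒ S*(1)=-
t_0: node(0,0) S=114.5000 payoff=0.0000 vs cont=9.4331 → 9.4331 [wait]  ⇒ S*(0)=-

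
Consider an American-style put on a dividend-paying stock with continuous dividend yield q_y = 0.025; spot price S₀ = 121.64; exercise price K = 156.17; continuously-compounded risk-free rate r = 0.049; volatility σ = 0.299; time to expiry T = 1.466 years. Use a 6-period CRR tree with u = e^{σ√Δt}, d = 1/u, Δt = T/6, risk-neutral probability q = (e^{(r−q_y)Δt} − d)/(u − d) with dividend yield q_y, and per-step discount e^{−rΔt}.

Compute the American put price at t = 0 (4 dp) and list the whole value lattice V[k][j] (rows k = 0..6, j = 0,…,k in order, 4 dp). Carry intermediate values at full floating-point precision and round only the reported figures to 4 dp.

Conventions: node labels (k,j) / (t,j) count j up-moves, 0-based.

Δt=0.24433, u=1.15928, d=0.86261, q=0.48294, disc=e^(-rΔt)=0.98810
k=6 terminal: V=max(K-S,0) → 106.0565 88.8214 65.6588 34.5300 0.0000 0.0000 0.0000
k=5: j=0 S=58.0954 intr=98.0746 cont=96.5698 V=98.0746[EX]; j=1 S=78.0756 intr=78.0944 cont=76.7113 V=78.0944[EX]; j=2 S=104.9275 intr=51.2425 cont=50.0229 V=51.2425[EX]; j=3 S=141.0144 intr=15.1556 cont=17.6415 V=17.6415[hold]; j=4 S=189.5123 intr=0.0000 cont=0.0000 V=0.0000[hold]; j=5 S=254.6896 intr=0.0000 cont=0.0000 V=0.0000[hold]
k=4: j=0 S=67.3486 intr=88.8214 cont=87.3730 V=88.8214[EX]; j=1 S=90.5112 intr=65.6588 cont=64.3514 V=65.6588[EX]; j=2 S=121.6400 intr=34.5300 cont=34.5984 V=34.5984[hold]; j=3 S=163.4746 intr=0.0000 cont=9.0131 V=9.0131[hold]; j=4 S=219.6971 intr=0.0000 cont=0.0000 V=0.0000[hold]
k=3: j=0 S=78.0756 intr=78.0944 cont=76.7113 V=78.0944[EX]; j=1 S=104.9275 intr=51.2425 cont=50.0555 V=51.2425[EX]; j=2 S=141.0144 intr=15.1556 cont=21.9775 V=21.9775[hold]; j=3 S=189.5123 intr=0.0000 cont=4.6048 V=4.6048[hold]
k=2: j=0 S=90.5112 intr=65.6588 cont=64.3514 V=65.6588[EX]; j=1 S=121.6400 intr=34.5300 cont=36.6675 V=36.6675[hold]; j=2 S=163.4746 intr=0.0000 cont=13.4258 V=13.4258[hold]
k=1: j=0 S=104.9275 intr=51.2425 cont=51.0429 V=51.2425[EX]; j=1 S=141.0144 intr=15.1556 cont=25.1403 V=25.1403[hold]
k=0: j=0 S=121.6400 intr=34.5300 cont=38.1768 V=38.1768[hold]

price = 38.1768
tree:
38.1768
51.2425 25.1403
65.6588 36.6675 13.4258
78.0944 51.2425 21.9775 4.6048
88.8214 65.6588 34.5984 9.0131 0.0000
98.0746 78.0944 51.2425 17.6415 0.0000 0.0000
106.0565 88.8214 65.6588 34.5300 0.0000 0.0000 0.0000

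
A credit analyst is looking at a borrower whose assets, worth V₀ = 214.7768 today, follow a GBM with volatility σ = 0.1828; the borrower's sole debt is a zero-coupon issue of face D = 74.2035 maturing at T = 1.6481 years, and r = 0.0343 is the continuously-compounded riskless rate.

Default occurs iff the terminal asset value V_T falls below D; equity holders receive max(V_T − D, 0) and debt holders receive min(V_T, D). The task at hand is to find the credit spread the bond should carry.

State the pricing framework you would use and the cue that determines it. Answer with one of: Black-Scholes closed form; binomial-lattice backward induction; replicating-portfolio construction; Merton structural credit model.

framework: Merton structural credit model

Key observation: the question is about default risk generated by asset-value dynamics against a debt face of 74.2035 — the structural framework prices exactly that.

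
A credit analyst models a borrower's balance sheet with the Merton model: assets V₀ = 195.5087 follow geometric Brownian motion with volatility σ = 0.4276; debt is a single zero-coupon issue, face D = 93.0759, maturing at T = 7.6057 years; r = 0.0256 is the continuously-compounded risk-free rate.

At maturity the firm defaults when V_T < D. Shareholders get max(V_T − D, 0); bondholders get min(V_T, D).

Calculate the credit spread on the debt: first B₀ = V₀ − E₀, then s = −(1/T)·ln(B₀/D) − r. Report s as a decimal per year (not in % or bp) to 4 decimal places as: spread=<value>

Work the structural quantities from V₀ = 195.5087 against face 93.0759:
d₁ = [ln(V₀/D) + (r + σ²/2)T] / (σ√T)
   = [ln(195.5087/93.0759) + (0.0256 + 0.5·0.4276²)·7.6057] / (0.4276·√7.6057)
   = [0.742190 + 0.890026] / 1.179254 = 1.384109
d₂ = d₁ − σ√T = 1.384109 − 1.179254 = 0.204855
N(d₁) = 0.916837,  N(d₂) = 0.581157,  e^(−rT) = 0.823077
E₀ = V₀·N(d₁) − D·e^(−rT)·N(d₂)
   = 195.5087·0.916837 − 93.0759·0.823077·0.581157 = 134.728047
B₀ = V₀ − E₀ = 195.5087 − 134.728047 = 60.780653
spread = −(1/T)·ln(B₀/D) − r = −(1/7.6057)·ln(60.780653/93.0759) − 0.0256 = 0.03042952

spread=0.0304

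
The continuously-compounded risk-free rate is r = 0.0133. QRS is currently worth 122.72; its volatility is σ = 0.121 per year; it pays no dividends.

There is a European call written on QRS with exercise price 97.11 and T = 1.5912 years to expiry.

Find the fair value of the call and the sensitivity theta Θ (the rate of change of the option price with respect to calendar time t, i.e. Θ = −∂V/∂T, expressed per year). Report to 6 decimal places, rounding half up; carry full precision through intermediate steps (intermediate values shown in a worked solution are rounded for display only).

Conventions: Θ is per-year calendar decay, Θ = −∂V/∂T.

σ√T = 0.121·√1.5912 = 0.152633
d₁ = (ln(S/K) + (r+σ²/2)T) / (σ√T) = (ln(122.72/97.11) + (0.0133+0.121²/2)·1.5912) / 0.152633 = (0.234061 + 0.032811) / 0.152633 = 1.748460
d₂ = d₁ − σ√T = 1.748460 − 0.152633 = 1.595828
e^{−rT} = 0.979059
N(d₁) = 0.959808,  N(d₂) = 0.944736
Call price V = S·N(d₁) − K·e^{−rT}·N(d₂) = 117.787616 − 89.822187 = 27.965430
φ(d₁) = (1/√(2π))·e^{−d₁²/2} = 0.086510
Θ = −S·φ(d₁)·σ/(2√T) − r·K·e^{−rT}·N(d₂) = −0.509184 − 1.194635 = -1.703819

price = 27.965430
Θ = -1.703819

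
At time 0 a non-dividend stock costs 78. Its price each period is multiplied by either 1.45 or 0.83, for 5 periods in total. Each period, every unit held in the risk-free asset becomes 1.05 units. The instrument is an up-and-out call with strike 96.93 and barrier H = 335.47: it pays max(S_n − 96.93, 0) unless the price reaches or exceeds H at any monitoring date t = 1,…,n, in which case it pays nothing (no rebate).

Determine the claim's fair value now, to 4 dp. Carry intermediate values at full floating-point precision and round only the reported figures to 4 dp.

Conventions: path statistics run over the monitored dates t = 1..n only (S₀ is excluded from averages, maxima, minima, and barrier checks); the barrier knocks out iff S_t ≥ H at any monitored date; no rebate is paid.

Under the martingale measure an up-move has probability p* = 0.3548; value the claim as the probability-weighted average of per-path payoffs, discounted 5 periods at R = 1.05.
Enumerate all 2^5 = 32 price paths (U = up ×1.45, D = down ×0.83); each path with k up-moves has probability p*^k·(1−p*)^(5−k).
DDDDD: M=64.7400, payoff=0.0000, prob=0.111774
UDDDD: M=113.1000, payoff=0.0000, prob=0.061476
DUDDD: M=93.8730, payoff=0.0000, prob=0.061476
UUDDD: M=163.9950, payoff=0.0000, prob=0.033812
DDUDD: M=77.9146, payoff=0.0000, prob=0.061476
UDUDD: M=136.1158, payoff=0.0000, prob=0.033812
DUUDD: M=136.1158, payoff=0.0000, prob=0.033812
UUUDD: M=237.7928, payoff=66.8854, prob=0.018596
DDDUD: M=64.7400, payoff=0.0000, prob=0.061476
UDDUD: M=113.1000, payoff=0.0000, prob=0.033812
DUDUD: M=112.9762, payoff=0.0000, prob=0.033812
UUDUD: M=197.3680, payoff=66.8854, prob=0.018596
DDUUD: M=112.9762, payoff=0.0000, prob=0.033812
UDUUD: M=197.3680, payoff=66.8854, prob=0.018596
DUUUD: M=197.3680, payoff=66.8854, prob=0.018596
UUUUD: M=344.7995, payoff=0.0000, prob=0.010228
DDDDU: M=64.7400, payoff=0.0000, prob=0.061476
UDDDU: M=113.1000, payoff=0.0000, prob=0.033812
DUDDU: M=93.8730, payoff=0.0000, prob=0.033812
UUDDU: M=163.9950, payoff=66.8854, prob=0.018596
DDUDU: M=93.7702, payoff=0.0000, prob=0.033812
UDUDU: M=163.8154, payoff=66.8854, prob=0.018596
DUUDU: M=163.8154, payoff=66.8854, prob=0.018596
UUUDU: M=286.1836, payoff=189.2536, prob=0.010228
DDDUU: M=93.7702, payoff=0.0000, prob=0.033812
UDDUU: M=163.8154, payoff=66.8854, prob=0.018596
DUDUU: M=163.8154, payoff=66.8854, prob=0.018596
UUDUU: M=286.1836, payoff=189.2536, prob=0.010228
DDUUU: M=163.8154, payoff=66.8854, prob=0.018596
UDUUU: M=286.1836, payoff=189.2536, prob=0.010228
DUUUU: M=286.1836, payoff=189.2536, prob=0.010228
UUUUU: M=499.9593, payoff=0.0000, prob=0.005625
Price = Σ prob·payoff / R^5 = 20.181071 / 1.276282 = 15.8124

price = 15.8124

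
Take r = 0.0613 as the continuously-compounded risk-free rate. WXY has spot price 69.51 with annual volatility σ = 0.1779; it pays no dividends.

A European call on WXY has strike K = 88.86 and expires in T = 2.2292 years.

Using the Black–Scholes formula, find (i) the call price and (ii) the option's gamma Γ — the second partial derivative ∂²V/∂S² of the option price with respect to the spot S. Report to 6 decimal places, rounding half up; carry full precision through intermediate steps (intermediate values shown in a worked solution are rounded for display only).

price = 4.406126
Γ = 0.020793

σ√T = 0.1779·√2.2292 = 0.265614
d₁ = (ln(S/K) + (r+σ²/2)T) / (σ√T) = (ln(69.51/88.86) + (0.0613+0.1779²/2)·2.2292) / 0.265614 = (-0.245591 + 0.171925) / 0.265614 = -0.277343
d₂ = d₁ − σ√T = -0.277343 − 0.265614 = -0.542957
e^{−rT} = 0.872276
N(d₁) = 0.390758,  N(d₂) = 0.293580
Call price V = S·N(d₁) − K·e^{−rT}·N(d₂) = 27.161605 − 22.755479 = 4.406126
φ(d₁) = (1/√(2π))·e^{−d₁²/2} = 0.383890
Γ = φ(d₁) / (S·σ·√T) = 0.020793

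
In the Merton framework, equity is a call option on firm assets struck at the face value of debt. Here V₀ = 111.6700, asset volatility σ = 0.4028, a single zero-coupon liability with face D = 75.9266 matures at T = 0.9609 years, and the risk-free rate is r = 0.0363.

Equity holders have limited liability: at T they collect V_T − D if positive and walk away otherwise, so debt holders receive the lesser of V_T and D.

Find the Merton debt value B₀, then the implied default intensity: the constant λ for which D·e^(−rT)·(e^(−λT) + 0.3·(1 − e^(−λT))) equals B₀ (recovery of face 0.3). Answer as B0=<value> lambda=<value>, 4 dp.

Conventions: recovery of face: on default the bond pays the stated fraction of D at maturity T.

B0=70.7326 lambda=0.0539

Apply the equity-as-call identities (strike 75.9266, horizon 0.9609 years):
d₁ = [ln(V₀/D) + (r + σ²/2)T] / (σ√T)
   = [ln(111.6700/75.9266) + (0.0363 + 0.5·0.4028²)·0.9609] / (0.4028·√0.9609)
   = [0.385781 + 0.112833] / 0.394847 = 1.262803
d₂ = d₁ − σ√T = 1.262803 − 0.394847 = 0.867956
N(d₁) = 0.896670,  N(d₂) = 0.807291,  e^(−rT) = 0.965721
E₀ = V₀·N(d₁) − D·e^(−rT)·N(d₂)
   = 111.6700·0.896670 − 75.9266·0.965721·0.807291 = 40.937437
B₀ = V₀ − E₀ = 111.6700 − 40.937437 = 70.732563
e^(−λT) = (B₀·e^(rT)/D − 0.3)/(1 − 0.3) = (70.7326·1.035496/75.9266 − 0.3)/0.7 = 0.94951391
λ = −ln(0.94951391)/0.9609 = 0.053913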